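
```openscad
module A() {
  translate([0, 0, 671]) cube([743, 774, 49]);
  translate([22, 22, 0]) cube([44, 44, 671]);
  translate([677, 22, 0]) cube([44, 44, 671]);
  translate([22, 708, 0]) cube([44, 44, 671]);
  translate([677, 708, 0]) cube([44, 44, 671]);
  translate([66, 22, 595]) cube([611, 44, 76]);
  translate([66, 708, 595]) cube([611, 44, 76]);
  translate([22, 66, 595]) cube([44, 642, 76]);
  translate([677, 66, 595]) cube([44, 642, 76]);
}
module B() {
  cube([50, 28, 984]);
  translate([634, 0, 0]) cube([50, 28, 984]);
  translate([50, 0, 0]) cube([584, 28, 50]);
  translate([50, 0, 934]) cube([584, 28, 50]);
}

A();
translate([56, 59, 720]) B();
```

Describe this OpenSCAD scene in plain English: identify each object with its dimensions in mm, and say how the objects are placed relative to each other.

A is a rectangular dining table. The top is 743×774×49 mm with its upper surface at z = 720 mm. It stands on four 44×44 mm square legs, each inset 22 mm from the nearest pair of top edges, running from the floor to the underside of the top. Four apron rails, 44 mm thick and 76 mm tall, run between adjacent legs with their top edges flush with the underside of the top and their outer faces flush with the legs' outer faces.

B is a picture frame with a 584×884 mm rectangular opening (x by z) and a uniform 50 mm border on every side. Frame depth is 28 mm along y. It is built from two vertical stiles running the full outside height and two horizontal rails spanning the gap between the stiles.

The picture frame is on top of the table.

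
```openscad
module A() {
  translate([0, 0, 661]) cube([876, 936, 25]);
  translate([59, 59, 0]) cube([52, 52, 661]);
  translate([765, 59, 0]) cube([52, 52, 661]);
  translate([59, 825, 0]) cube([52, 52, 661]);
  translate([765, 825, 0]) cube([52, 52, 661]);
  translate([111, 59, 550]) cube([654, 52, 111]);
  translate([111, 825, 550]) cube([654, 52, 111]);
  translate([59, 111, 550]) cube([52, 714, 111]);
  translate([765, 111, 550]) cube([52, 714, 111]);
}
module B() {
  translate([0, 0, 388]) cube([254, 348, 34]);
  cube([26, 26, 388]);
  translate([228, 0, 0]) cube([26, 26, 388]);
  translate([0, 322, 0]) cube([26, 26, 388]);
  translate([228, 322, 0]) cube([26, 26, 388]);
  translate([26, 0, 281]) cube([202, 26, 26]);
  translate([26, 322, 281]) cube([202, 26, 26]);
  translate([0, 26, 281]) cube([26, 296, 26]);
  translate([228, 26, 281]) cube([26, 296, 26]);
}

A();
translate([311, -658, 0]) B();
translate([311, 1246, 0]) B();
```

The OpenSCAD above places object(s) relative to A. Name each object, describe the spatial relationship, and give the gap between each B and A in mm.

A is a table. B is a stool. Two stools sit around the table at the −y, +y sides. The gap between each stool and the table is 310 mm.

Each stool's nearest face is 310 mm from the table's bounding box.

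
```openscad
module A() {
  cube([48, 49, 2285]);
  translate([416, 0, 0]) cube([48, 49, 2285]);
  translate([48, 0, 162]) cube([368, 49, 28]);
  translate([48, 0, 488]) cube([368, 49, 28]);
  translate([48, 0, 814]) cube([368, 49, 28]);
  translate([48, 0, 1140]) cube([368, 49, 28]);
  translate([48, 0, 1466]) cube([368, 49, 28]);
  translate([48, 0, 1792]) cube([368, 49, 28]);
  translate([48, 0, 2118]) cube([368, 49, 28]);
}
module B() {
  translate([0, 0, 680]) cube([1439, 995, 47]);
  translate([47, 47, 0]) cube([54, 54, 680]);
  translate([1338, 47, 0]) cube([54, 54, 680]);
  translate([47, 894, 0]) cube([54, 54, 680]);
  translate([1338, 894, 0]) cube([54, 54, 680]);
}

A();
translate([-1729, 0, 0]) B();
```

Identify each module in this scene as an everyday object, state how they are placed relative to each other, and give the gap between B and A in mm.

The table's nearest face is 290 mm from the ladder's −x face.

A is a ladder. B is a table. The table is on the floor beside the ladder on its −x side. The gap between the table and the ladder is 290 mm.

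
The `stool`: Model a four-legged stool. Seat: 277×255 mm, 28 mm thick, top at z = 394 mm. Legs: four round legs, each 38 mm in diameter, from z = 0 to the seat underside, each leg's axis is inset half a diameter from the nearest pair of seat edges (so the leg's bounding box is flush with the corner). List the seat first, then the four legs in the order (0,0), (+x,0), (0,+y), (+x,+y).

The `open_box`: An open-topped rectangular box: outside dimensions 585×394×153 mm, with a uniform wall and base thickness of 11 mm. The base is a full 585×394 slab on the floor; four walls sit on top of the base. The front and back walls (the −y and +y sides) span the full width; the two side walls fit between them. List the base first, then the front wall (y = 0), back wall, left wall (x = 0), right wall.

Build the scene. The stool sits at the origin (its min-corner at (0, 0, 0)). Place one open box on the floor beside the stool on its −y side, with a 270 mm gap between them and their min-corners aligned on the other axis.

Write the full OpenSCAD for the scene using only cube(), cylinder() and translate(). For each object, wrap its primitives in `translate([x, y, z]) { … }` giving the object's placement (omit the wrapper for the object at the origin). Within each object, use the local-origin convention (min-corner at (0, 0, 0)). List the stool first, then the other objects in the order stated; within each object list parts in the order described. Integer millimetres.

translate([0, 0, 366]) cube([277, 255, 28]);
translate([19, 19, 0]) cylinder(h = 366, r = 19);
translate([258, 19, 0]) cylinder(h = 366, r = 19);
translate([19, 236, 0]) cylinder(h = 366, r = 19);
translate([258, 236, 0]) cylinder(h = 366, r = 19);
translate([0, -664, 0]) {
  cube([585, 394, 11]);
  translate([0, 0, 11]) cube([585, 11, 142]);
  translate([0, 383, 11]) cube([585, 11, 142]);
  translate([0, 11, 11]) cube([11, 372, 142]);
  translate([574, 11, 11]) cube([11, 372, 142]);
}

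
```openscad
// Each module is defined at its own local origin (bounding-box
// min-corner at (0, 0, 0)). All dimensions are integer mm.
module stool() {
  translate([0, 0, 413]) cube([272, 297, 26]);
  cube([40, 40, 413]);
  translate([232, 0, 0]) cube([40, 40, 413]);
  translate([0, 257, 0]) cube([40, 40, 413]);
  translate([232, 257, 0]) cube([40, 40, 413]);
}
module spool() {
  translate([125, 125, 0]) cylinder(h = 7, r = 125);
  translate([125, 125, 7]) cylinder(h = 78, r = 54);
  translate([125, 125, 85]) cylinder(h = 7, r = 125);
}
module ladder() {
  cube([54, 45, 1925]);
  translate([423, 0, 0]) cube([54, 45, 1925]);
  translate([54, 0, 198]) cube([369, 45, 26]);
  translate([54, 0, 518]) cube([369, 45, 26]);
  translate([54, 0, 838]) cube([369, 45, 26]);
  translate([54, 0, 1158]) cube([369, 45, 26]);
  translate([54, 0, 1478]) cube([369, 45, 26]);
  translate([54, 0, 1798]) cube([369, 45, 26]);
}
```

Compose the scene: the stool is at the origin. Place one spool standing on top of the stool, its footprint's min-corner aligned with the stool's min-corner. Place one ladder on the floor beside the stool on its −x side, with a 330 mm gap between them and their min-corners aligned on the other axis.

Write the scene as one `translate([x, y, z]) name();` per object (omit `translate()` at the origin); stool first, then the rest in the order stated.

stool();
translate([0, 0, 439]) spool();
translate([-807, 0, 0]) ladder();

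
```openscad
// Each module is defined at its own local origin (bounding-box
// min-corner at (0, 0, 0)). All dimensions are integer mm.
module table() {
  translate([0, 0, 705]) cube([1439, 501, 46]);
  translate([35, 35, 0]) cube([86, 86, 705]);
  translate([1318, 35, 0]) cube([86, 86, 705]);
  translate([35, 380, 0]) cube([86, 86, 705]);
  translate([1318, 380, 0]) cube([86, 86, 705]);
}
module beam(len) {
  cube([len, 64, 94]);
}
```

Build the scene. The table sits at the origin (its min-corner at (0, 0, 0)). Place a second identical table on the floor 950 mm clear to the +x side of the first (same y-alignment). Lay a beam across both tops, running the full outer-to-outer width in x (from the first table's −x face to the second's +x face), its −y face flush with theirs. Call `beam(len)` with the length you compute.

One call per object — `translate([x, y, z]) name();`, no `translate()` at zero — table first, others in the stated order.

table();
translate([2389, 0, 0]) table();
translate([0, 0, 751]) beam(3828);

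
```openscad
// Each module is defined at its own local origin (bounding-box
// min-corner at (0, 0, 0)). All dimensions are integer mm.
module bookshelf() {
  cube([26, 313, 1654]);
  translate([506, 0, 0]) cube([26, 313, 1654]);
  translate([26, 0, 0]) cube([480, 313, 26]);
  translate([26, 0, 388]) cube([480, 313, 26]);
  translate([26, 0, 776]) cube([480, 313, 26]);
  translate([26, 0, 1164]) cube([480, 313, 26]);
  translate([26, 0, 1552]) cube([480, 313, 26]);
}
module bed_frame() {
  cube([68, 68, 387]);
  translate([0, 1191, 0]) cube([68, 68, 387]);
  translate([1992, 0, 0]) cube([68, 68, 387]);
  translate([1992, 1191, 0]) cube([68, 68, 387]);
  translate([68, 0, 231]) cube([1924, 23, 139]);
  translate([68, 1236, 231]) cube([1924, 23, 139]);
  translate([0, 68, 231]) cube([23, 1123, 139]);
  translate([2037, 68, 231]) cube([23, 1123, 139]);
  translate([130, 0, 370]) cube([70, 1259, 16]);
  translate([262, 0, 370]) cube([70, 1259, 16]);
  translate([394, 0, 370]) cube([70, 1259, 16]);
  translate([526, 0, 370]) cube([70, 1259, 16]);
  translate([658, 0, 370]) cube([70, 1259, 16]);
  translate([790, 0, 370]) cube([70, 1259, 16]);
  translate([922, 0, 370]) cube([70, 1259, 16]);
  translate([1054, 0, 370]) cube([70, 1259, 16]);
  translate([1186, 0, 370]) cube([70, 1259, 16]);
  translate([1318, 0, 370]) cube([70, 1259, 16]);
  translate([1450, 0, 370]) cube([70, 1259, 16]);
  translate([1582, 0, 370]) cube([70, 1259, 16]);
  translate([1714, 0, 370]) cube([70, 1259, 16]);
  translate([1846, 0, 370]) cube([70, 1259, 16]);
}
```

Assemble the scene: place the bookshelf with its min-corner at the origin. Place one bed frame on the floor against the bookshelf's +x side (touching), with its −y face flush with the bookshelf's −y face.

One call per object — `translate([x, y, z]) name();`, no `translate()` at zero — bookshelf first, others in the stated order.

bookshelf();
translate([532, 0, 0]) bed_frame();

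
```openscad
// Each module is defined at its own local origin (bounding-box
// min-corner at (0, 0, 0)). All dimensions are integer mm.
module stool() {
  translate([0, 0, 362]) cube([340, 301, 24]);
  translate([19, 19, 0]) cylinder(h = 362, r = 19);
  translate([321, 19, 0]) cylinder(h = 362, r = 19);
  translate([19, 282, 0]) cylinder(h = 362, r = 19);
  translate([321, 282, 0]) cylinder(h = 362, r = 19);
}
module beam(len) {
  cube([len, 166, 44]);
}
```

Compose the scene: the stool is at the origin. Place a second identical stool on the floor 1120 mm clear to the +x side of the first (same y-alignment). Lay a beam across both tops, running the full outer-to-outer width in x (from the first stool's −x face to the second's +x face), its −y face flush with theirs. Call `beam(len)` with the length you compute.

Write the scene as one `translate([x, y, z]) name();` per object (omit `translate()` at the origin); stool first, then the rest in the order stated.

stool();
translate([1460, 0, 0]) stool();
translate([0, 0, 386]) beam(1800);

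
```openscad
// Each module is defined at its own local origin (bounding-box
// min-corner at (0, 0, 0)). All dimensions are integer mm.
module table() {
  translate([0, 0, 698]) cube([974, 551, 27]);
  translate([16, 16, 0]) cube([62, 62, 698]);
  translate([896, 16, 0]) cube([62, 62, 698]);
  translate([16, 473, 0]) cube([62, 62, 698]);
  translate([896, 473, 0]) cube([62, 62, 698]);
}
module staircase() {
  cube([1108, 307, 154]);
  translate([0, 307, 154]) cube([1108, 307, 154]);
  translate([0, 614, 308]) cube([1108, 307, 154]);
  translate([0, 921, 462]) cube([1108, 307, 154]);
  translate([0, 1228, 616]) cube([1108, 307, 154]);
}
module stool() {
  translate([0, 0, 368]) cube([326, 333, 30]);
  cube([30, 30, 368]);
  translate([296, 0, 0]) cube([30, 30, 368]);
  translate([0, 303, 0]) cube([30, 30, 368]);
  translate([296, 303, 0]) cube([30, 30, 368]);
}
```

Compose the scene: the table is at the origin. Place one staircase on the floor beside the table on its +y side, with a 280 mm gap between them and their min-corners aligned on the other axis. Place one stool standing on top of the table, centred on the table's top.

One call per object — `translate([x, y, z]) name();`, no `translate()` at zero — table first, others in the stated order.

table();
translate([0, 831, 0]) staircase();
translate([324, 109, 725]) stool();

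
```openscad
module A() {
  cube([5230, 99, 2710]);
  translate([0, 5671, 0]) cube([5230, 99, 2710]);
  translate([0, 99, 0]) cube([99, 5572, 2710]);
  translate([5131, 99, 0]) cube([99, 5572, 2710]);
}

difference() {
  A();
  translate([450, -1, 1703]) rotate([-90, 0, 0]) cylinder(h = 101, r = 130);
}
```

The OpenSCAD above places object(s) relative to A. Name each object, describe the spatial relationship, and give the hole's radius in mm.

The subtracted cylinder has r = 130 mm.

A is a house frame. The house frame has a circular hole through its front wall. The hole's radius is 130 mm.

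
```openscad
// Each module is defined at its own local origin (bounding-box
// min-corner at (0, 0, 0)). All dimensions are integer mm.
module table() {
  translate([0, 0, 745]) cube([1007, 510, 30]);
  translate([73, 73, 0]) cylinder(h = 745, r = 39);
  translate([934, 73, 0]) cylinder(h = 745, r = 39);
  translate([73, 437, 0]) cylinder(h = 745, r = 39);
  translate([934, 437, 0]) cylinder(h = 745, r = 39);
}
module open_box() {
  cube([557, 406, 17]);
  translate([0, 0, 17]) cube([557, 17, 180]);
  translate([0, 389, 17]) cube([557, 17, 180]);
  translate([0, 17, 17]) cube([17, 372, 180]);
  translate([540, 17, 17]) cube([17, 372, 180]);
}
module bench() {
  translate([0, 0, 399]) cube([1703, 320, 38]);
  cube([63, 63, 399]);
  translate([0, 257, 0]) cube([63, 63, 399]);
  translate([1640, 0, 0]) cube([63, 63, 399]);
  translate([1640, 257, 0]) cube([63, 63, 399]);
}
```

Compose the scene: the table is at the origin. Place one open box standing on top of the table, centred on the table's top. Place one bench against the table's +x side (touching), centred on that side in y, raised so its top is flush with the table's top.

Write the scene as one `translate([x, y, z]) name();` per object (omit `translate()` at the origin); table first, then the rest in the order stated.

table();
translate([225, 52, 775]) open_box();
translate([1007, 95, 338]) bench();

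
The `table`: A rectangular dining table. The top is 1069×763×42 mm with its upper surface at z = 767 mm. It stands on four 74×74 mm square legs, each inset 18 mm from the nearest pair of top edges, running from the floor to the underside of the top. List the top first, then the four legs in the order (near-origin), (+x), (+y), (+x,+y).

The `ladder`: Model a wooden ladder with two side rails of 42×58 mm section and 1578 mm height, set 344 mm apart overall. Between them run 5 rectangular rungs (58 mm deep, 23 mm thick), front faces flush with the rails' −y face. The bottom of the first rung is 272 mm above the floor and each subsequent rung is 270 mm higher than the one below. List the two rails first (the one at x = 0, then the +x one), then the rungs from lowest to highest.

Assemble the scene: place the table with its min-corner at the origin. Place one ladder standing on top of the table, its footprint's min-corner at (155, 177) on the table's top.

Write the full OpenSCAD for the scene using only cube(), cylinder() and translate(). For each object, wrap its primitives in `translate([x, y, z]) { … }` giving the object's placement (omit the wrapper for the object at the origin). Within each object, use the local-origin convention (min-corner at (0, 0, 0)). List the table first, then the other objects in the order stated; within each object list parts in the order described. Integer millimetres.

translate([0, 0, 725]) cube([1069, 763, 42]);
translate([18, 18, 0]) cube([74, 74, 725]);
translate([977, 18, 0]) cube([74, 74, 725]);
translate([18, 671, 0]) cube([74, 74, 725]);
translate([977, 671, 0]) cube([74, 74, 725]);
translate([155, 177, 767]) {
  cube([42, 58, 1578]);
  translate([302, 0, 0]) cube([42, 58, 1578]);
  translate([42, 0, 272]) cube([260, 58, 23]);
  translate([42, 0, 542]) cube([260, 58, 23]);
  translate([42, 0, 812]) cube([260, 58, 23]);
  translate([42, 0, 1082]) cube([260, 58, 23]);
  translate([42, 0, 1352]) cube([260, 58, 23]);
}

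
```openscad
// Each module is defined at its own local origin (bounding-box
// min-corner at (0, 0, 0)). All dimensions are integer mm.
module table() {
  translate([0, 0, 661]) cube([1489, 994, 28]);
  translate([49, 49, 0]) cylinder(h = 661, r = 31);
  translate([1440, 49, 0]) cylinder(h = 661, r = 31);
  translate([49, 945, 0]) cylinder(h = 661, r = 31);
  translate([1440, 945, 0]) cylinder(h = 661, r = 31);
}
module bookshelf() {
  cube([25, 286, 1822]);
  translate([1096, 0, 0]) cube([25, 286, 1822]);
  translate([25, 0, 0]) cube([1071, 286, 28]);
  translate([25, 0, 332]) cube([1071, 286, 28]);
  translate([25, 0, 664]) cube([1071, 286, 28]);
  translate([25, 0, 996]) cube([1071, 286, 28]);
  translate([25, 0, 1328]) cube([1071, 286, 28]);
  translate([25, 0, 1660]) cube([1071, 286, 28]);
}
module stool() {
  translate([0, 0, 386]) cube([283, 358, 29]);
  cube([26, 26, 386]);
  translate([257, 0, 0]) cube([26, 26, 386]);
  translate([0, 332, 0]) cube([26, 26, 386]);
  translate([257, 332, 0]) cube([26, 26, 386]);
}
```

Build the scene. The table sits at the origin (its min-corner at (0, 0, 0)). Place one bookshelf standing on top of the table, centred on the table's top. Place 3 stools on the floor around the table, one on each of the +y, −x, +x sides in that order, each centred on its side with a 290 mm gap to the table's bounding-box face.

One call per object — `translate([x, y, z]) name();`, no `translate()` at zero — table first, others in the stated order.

table();
translate([184, 354, 689]) bookshelf();
translate([603, 1284, 0]) stool();
translate([-573, 318, 0]) stool();
translate([1779, 318, 0]) stool();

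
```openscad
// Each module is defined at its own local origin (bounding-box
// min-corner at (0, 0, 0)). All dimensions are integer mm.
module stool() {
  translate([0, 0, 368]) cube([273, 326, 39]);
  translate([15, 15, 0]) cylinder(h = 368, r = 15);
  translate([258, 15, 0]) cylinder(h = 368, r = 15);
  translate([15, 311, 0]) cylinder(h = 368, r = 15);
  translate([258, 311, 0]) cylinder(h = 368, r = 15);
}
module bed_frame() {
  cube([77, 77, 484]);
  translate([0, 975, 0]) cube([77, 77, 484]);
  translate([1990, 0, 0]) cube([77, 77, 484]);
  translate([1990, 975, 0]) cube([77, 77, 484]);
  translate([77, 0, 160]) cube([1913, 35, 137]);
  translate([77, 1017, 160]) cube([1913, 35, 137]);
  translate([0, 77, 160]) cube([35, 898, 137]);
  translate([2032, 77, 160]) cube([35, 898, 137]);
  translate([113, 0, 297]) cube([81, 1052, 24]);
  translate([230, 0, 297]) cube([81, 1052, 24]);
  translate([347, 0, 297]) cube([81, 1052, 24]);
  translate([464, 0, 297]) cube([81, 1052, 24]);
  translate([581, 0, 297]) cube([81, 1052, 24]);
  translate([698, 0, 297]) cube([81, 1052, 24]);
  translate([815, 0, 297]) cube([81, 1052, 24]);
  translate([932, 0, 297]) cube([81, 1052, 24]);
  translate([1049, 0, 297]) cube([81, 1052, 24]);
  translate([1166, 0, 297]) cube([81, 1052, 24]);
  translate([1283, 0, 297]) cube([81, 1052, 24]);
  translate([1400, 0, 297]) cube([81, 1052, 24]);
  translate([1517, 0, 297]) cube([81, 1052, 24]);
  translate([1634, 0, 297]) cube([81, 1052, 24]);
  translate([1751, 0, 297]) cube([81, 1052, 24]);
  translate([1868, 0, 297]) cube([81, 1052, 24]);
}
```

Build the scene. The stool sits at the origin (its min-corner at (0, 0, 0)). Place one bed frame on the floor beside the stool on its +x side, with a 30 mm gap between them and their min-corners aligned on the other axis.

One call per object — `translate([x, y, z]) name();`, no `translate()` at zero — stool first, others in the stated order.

stool();
translate([303, 0, 0]) bed_frame();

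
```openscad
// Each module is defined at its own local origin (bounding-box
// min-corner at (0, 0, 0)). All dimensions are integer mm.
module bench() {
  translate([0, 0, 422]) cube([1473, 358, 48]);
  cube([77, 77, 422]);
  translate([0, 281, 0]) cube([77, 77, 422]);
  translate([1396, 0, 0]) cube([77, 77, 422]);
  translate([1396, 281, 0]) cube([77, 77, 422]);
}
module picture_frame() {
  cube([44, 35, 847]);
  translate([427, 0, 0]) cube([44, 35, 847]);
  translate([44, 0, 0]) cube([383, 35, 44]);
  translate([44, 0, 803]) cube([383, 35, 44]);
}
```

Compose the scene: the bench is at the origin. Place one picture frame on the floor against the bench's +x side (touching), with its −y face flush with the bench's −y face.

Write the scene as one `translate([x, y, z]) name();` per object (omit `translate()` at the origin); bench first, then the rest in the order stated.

bench();
translate([1473, 0, 0]) picture_frame();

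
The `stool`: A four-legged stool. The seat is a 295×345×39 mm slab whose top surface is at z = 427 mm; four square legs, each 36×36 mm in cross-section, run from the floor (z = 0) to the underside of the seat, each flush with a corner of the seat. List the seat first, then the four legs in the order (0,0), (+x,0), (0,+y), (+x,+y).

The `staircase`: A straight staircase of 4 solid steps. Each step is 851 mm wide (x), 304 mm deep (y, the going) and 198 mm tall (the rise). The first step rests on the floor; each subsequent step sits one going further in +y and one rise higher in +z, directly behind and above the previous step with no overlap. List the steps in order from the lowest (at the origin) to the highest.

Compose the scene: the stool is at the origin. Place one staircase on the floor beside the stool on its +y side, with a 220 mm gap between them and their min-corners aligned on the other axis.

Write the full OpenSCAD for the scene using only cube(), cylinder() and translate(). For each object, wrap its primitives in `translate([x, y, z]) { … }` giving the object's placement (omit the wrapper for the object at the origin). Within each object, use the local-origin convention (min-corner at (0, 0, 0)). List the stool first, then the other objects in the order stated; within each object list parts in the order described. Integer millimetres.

translate([0, 0, 388]) cube([295, 345, 39]);
cube([36, 36, 388]);
translate([259, 0, 0]) cube([36, 36, 388]);
translate([0, 309, 0]) cube([36, 36, 388]);
translate([259, 309, 0]) cube([36, 36, 388]);
translate([0, 565, 0]) {
  cube([851, 304, 198]);
  translate([0, 304, 198]) cube([851, 304, 198]);
  translate([0, 608, 396]) cube([851, 304, 198]);
  translate([0, 912, 594]) cube([851, 304, 198]);
}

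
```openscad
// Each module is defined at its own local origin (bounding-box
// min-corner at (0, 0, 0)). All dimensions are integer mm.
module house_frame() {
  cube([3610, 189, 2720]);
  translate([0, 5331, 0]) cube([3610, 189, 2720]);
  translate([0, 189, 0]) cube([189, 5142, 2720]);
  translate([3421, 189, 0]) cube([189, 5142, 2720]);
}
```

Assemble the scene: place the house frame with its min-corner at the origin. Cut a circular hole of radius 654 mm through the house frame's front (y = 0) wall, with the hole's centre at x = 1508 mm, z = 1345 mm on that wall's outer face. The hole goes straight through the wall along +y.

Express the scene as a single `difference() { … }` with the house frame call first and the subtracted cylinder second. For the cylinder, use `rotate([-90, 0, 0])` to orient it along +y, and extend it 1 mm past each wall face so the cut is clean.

difference() {
  house_frame();
  translate([1508, -1, 1345]) rotate([-90, 0, 0]) cylinder(h = 191, r = 654);
}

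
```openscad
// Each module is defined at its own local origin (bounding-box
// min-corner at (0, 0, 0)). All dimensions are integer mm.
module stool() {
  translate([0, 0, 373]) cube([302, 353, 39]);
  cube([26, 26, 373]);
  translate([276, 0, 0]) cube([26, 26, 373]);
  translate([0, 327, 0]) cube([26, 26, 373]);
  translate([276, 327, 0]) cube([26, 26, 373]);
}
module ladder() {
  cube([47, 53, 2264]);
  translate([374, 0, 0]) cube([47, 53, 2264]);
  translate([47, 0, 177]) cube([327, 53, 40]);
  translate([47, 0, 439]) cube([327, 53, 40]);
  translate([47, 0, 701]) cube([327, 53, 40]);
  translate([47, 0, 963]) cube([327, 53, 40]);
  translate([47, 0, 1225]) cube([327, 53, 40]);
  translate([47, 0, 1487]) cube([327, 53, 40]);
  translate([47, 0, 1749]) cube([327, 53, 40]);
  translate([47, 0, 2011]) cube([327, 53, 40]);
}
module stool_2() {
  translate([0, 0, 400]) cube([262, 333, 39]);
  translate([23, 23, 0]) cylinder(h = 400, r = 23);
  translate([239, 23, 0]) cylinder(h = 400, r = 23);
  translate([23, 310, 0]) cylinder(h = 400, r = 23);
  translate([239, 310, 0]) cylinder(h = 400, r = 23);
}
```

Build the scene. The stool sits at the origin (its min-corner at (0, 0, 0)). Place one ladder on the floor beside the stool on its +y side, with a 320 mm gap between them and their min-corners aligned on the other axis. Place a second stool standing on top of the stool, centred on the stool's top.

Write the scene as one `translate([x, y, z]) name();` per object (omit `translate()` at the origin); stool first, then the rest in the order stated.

stool();
translate([0, 673, 0]) ladder();
translate([20, 10, 412]) stool_2();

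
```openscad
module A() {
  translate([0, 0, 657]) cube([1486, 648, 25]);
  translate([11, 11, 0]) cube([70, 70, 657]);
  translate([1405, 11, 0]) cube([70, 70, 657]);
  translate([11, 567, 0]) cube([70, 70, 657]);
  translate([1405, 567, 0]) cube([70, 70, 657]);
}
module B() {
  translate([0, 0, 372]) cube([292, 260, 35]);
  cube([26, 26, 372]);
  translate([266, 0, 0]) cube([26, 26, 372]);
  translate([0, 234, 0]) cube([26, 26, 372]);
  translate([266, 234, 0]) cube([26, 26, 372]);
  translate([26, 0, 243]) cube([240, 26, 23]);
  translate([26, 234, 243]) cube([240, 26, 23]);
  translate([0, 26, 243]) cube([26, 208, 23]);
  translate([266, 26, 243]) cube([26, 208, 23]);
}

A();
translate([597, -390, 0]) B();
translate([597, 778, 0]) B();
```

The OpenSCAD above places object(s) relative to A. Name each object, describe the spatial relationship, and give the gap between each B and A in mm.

Each stool's nearest face is 130 mm from the table's bounding box.

A is a table. B is a stool. Two stools sit around the table at the −y, +y sides. The gap between each stool and the table is 130 mm.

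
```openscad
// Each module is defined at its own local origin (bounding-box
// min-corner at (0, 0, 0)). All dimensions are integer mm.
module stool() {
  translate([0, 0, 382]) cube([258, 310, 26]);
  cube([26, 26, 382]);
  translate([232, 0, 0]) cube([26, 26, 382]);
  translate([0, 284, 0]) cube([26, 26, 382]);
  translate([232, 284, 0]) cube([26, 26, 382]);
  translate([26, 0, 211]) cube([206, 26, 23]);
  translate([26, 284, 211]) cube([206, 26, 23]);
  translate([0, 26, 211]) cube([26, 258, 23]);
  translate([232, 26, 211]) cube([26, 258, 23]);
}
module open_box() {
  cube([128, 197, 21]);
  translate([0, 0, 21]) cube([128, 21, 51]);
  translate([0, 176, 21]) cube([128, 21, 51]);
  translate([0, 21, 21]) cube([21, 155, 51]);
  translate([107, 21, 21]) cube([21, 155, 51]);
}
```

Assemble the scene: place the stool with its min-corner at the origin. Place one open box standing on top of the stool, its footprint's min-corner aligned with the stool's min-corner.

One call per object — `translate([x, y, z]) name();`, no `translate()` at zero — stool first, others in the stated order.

stool();
translate([0, 0, 408]) open_box();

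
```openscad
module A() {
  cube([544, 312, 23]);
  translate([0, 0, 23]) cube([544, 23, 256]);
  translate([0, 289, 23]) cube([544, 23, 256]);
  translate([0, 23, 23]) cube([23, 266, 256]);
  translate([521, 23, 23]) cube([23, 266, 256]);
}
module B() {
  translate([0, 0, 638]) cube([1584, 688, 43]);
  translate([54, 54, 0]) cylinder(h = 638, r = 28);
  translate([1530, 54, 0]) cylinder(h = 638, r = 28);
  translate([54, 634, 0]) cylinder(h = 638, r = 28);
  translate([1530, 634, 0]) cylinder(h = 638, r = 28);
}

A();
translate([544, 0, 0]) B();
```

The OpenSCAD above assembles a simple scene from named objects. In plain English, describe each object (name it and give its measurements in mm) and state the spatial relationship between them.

A is an open storage box with external size 544×312×279 mm and wall thickness 23 mm (the base is also 23 mm thick). The base covers the whole footprint; the four walls stand on the base, with the y-facing walls full-width and the x-facing walls fitting between their inner faces.

B is a table: top 1584 mm (x) × 688 mm (y), 43 mm thick, upper face at z = 681 mm, on four round legs of 56 mm diameter, each leg's bounding box inset 26 mm from the nearest pair of top edges, running from z = 0 to the bottom of the top.

The table is against the open box's +x side, with their −y faces flush.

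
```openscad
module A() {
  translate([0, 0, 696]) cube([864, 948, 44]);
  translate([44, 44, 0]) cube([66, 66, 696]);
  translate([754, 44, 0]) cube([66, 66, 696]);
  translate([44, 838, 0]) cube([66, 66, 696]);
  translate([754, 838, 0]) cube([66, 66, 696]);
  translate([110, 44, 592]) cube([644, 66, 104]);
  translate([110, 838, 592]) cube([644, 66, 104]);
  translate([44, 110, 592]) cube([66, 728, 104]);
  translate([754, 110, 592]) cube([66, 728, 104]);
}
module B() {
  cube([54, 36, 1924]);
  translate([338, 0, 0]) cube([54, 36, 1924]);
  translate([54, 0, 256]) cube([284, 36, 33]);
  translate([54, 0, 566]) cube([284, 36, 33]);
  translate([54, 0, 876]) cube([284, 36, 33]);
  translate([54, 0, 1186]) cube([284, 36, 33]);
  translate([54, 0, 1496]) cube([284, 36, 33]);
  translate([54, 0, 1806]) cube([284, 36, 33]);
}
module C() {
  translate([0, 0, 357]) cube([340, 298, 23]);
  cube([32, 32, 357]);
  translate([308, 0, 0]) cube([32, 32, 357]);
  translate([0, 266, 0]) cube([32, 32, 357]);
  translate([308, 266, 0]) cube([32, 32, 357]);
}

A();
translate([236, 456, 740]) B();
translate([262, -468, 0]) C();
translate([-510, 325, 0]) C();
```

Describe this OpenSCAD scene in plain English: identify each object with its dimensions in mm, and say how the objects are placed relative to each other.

A is a table: top 864 mm (x) × 948 mm (y), 44 mm thick, upper face at z = 740 mm, on four 66×66 mm square legs, each inset 44 mm from the nearest pair of top edges, running from z = 0 to the bottom of the top. Four apron rails, 66 mm thick and 104 mm tall, run between adjacent legs with their top edges flush with the underside of the top and their outer faces flush with the legs' outer faces.

B is a straight ladder. Two 54×36 mm vertical rails, 1924 mm tall, stand 392 mm apart (outside-to-outside) with their front faces coplanar on the −y side. 6 rungs, each 36 mm deep and 33 mm tall, span between the inner faces of the rails, front faces flush with the rails. The lowest rung's underside is at z = 256 mm and rungs are spaced 310 mm apart (underside to underside).

C is a four-legged stool. The seat is 340×298 mm, 23 mm thick, top at z = 380 mm. It stands on four square legs, each 32×32 mm in cross-section, from z = 0 to the seat underside, each flush with a corner of the seat.

The ladder is on top of the table, centred. Two stools sit around the table at the −y, −x sides.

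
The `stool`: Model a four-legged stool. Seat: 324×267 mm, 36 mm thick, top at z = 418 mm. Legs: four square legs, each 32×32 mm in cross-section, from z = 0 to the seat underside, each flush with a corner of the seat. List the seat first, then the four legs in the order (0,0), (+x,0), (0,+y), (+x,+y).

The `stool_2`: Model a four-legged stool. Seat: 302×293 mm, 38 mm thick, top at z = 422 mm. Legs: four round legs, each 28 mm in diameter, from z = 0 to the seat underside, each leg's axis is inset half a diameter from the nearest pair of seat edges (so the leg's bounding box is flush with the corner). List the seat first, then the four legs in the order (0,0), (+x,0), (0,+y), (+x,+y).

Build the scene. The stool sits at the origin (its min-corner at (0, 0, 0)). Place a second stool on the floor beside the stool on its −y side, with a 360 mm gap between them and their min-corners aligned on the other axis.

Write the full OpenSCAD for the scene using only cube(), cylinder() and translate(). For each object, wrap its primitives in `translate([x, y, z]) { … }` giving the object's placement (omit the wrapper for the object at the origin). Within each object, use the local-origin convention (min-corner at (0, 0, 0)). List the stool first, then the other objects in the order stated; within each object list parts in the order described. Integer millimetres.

translate([0, 0, 382]) cube([324, 267, 36]);
cube([32, 32, 382]);
translate([292, 0, 0]) cube([32, 32, 382]);
translate([0, 235, 0]) cube([32, 32, 382]);
translate([292, 235, 0]) cube([32, 32, 382]);
translate([0, -653, 0]) {
  translate([0, 0, 384]) cube([302, 293, 38]);
  translate([14, 14, 0]) cylinder(h = 384, r = 14);
  translate([288, 14, 0]) cylinder(h = 384, r = 14);
  translate([14, 279, 0]) cylinder(h = 384, r = 14);
  translate([288, 279, 0]) cylinder(h = 384, r = 14);
}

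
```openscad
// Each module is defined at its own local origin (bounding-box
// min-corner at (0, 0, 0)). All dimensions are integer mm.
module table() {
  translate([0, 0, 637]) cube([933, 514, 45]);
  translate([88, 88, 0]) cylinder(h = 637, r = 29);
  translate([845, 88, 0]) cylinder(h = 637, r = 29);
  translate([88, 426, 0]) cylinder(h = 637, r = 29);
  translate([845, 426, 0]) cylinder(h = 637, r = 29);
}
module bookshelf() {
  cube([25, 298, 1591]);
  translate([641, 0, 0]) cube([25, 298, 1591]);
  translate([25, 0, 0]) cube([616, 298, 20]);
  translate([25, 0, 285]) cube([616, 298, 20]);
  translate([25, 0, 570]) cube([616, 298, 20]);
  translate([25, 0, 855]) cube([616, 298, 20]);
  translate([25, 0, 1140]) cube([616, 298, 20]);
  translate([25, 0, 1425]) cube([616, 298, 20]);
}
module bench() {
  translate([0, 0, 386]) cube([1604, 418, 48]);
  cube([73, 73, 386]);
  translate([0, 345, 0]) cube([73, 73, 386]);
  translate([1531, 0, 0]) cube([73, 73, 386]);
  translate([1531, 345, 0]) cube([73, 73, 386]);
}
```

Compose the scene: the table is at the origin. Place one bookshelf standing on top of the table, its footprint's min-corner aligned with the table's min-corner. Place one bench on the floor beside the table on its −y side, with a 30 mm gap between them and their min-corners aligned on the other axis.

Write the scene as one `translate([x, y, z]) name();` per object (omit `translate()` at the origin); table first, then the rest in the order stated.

table();
translate([0, 0, 682]) bookshelf();
translate([0, -448, 0]) bench();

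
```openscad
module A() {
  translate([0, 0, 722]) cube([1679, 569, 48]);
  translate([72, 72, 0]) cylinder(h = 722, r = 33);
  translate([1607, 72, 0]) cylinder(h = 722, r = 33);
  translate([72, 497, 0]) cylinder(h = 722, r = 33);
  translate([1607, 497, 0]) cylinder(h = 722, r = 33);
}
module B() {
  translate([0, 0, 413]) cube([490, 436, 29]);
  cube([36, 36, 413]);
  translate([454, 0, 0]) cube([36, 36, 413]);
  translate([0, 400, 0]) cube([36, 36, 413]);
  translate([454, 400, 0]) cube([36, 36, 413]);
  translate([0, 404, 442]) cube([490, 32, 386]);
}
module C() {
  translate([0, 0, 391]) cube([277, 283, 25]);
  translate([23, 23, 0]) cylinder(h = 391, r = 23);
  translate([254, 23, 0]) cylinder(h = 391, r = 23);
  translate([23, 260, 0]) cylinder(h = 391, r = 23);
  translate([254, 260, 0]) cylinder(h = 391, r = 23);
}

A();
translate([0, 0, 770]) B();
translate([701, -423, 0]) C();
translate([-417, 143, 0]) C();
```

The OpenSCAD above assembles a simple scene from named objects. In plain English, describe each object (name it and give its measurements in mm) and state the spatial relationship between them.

A is a table: top 1679 mm (x) × 569 mm (y), 48 mm thick, upper face at z = 770 mm, on four round legs of 66 mm diameter, each leg's bounding box inset 39 mm from the nearest pair of top edges, running from z = 0 to the bottom of the top.

B is a chair: 490×436 mm seat, 29 mm thick, top at z = 442 mm, on four 36 mm square corner legs flush with the seat edges. A 32 mm thick backrest slab spans the full seat width, extending 386 mm above the seat top, its back face flush with the seat's +y edge.

C is a four-legged stool. The seat is 277×283 mm, 25 mm thick, top at z = 416 mm. It stands on four round legs, each 46 mm in diameter, from z = 0 to the seat underside, each leg's axis is inset half a diameter from the nearest pair of seat edges (so the leg's bounding box is flush with the corner).

The chair is on top of the table. Two stools sit around the table at the −y, −x sides.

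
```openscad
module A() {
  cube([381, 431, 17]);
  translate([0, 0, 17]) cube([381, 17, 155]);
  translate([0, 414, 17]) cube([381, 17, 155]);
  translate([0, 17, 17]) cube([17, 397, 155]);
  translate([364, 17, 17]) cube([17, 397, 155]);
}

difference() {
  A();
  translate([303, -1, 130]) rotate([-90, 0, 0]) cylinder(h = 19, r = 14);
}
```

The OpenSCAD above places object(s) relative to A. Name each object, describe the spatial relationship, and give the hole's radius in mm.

A is an open box. The open box has a circular hole through its front wall. The hole's radius is 14 mm.

The subtracted cylinder has r = 14 mm.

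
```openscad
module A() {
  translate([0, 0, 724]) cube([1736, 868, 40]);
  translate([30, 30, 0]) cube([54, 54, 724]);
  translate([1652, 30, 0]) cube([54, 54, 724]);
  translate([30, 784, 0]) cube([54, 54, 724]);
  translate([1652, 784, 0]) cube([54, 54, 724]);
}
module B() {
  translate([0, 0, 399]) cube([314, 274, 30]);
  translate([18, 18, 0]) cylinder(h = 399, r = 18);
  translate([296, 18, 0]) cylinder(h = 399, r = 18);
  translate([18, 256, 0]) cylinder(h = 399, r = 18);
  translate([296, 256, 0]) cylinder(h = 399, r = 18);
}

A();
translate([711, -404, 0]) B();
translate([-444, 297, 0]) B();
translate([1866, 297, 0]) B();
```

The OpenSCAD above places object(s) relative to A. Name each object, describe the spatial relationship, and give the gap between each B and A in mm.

A is a table. B is a stool. Three stools sit around the table at the −y, −x, +x sides. The gap between each stool and the table is 130 mm.

Each stool's nearest face is 130 mm from the table's bounding box.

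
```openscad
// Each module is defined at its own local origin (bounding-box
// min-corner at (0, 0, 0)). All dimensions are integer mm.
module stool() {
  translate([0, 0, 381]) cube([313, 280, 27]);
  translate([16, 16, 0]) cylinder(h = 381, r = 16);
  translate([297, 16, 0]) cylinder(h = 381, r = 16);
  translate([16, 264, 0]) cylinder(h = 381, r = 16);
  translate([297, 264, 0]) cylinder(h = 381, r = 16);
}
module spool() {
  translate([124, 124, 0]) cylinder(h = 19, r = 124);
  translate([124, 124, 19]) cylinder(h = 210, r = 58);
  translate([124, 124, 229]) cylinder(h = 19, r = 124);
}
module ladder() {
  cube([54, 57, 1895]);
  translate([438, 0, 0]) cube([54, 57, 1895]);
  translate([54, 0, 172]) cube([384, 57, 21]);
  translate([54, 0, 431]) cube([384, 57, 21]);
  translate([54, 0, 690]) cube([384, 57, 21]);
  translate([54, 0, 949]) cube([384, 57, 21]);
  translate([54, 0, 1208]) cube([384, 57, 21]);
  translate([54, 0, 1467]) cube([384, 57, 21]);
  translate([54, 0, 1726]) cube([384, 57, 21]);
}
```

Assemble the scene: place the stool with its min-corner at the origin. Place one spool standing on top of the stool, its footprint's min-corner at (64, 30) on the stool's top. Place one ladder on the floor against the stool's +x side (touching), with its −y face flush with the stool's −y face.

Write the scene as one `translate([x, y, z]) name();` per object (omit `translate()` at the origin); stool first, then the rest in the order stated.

stool();
translate([64, 30, 408]) spool();
translate([313, 0, 0]) ladder();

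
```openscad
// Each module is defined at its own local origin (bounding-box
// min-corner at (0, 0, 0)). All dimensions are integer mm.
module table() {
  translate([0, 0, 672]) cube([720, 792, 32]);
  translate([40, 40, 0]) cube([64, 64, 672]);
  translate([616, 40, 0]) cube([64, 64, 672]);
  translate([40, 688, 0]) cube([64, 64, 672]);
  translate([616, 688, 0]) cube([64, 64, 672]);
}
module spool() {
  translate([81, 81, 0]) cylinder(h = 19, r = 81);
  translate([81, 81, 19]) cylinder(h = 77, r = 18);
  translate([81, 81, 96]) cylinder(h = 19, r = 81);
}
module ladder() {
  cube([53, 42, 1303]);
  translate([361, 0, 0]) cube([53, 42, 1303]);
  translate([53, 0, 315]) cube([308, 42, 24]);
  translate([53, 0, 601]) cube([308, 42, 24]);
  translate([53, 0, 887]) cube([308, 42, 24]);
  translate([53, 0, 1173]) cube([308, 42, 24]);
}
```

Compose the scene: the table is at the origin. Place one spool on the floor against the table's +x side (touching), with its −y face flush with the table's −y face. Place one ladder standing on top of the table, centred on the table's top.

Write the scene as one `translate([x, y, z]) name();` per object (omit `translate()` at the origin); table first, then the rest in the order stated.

table();
translate([720, 0, 0]) spool();
translate([153, 375, 704]) ladder();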